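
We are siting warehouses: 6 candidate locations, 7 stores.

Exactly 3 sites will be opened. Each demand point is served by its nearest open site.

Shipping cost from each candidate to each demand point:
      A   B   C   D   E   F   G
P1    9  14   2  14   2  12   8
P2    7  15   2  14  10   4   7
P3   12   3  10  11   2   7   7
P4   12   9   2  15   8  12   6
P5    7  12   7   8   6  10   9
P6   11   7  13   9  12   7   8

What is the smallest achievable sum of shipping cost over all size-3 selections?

Open {P2, P3, P5}.
  A→P2 7, B→P3 3, C→P2 2, D→P5 8, E→P3 2, F→P2 4, G→P2 7  ⇒ total 33.
Compare {P2, P3, P6}: total 34.
Compare {P2, P3, P4}: total 35.
No size-3 selection does better; minimum is 33.

33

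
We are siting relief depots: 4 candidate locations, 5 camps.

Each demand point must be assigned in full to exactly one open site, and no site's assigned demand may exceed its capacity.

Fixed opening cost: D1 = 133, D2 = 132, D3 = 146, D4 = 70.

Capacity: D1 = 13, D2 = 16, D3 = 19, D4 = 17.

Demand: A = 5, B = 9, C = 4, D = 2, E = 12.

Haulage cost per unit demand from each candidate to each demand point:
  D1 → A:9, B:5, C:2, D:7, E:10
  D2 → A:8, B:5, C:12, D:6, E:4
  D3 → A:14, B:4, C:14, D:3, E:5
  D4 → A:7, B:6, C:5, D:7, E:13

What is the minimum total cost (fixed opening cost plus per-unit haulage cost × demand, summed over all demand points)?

401

Open {D2, D4}; cheapest assignment that respects the capacities:
  D2 (cap 16, load 16): C, E — cost 4×12 + 12×4 = 96
  D4 (cap 17, load 16): A, B, D — cost 5×7 + 9×6 + 2×7 = 103
  Shipping 199, fixed 202 → total 401.
  Any other capacity-feasible assignment to {D2, D4} ships for at least 199.
Compare {D3, D4}: its best feasible assignment gives total 426.
Compare {D1, D3}: its best feasible assignment gives total 468.
Every other set of open sites that can feasibly serve all demand totals ≥ 426 even under its best assignment. Minimum: 401.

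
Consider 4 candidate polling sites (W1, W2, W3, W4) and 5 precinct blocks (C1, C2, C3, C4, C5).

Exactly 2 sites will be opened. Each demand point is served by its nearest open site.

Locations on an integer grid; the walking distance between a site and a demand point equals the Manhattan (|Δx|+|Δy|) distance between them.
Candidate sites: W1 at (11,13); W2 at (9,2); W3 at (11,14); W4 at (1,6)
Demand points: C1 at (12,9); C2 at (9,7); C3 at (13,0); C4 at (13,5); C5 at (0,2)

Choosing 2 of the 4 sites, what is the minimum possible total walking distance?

Open {W1, W2}.
  C1→W1 5, C2→W2 5, C3→W2 6, C4→W2 7, C5→W2 9  ⇒ total 32.
Compare {W2, W3}: total 33.
Compare {W2, W4}: total 33.
No size-2 selection does better; minimum is 32.

32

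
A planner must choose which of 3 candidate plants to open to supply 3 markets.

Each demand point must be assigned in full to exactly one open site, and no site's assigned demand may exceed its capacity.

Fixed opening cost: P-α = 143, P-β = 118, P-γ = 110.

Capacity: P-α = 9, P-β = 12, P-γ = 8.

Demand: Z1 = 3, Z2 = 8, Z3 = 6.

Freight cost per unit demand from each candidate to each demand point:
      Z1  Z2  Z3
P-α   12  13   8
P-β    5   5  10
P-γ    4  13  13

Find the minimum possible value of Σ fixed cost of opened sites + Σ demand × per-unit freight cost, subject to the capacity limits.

361

Open {P-β, P-γ}; cheapest assignment that respects the capacities:
  P-β (cap 12, load 11): Z1, Z2 — cost 3×5 + 8×5 = 55
  P-γ (cap 8, load 6): Z3 — cost 6×13 = 78
  Shipping 133, fixed 228 → total 361.
  Any other capacity-feasible assignment to {P-β, P-γ} ships for at least 133.
Compare {P-α, P-β}: its best feasible assignment gives total 364.
Compare {P-α, P-γ}: its best feasible assignment gives total 441.
Every other set of open sites that can feasibly serve all demand totals ≥ 364 even under its best assignment. Minimum: 361.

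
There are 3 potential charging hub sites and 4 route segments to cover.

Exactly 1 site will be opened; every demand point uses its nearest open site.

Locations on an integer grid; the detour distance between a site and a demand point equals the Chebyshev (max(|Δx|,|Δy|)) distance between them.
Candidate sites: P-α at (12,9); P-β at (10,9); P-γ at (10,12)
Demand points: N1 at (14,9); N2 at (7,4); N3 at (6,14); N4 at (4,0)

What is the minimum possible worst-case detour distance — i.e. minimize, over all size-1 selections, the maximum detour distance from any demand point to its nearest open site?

Open {P-α}.
  Farthest demand point is N4 at detour distance 9 (to P-α); all others are ≤ 9.
With {P-β} the worst case is 9.
With {P-γ} the worst case is 12.
No size-1 selection achieves below 9.

9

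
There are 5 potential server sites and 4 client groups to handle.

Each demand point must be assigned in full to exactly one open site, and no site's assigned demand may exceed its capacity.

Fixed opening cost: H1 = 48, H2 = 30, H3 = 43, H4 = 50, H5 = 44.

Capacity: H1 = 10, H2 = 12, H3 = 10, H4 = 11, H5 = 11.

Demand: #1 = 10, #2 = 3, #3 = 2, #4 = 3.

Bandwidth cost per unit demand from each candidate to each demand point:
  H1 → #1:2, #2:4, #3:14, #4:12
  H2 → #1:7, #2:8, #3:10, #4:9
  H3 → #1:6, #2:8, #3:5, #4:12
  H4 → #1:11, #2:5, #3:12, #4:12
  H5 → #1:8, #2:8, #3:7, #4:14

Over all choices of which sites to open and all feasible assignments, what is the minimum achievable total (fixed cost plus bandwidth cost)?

Open {H1, H2}; cheapest assignment that respects the capacities:
  H1 (cap 10, load 10): #1 — cost 10×2 = 20
  H2 (cap 12, load 8): #2, #3, #4 — cost 3×8 + 2×10 + 3×9 = 71
  Shipping 91, fixed 78 → total 169.
  Any other capacity-feasible assignment to {H1, H2} ships for at least 91.
Compare {H1, H3}: its best feasible assignment gives total 181.
Compare {H1, H5}: its best feasible assignment gives total 192.
Every other set of open sites that can feasibly serve all demand totals ≥ 181 even under its best assignment. Minimum: 169.

169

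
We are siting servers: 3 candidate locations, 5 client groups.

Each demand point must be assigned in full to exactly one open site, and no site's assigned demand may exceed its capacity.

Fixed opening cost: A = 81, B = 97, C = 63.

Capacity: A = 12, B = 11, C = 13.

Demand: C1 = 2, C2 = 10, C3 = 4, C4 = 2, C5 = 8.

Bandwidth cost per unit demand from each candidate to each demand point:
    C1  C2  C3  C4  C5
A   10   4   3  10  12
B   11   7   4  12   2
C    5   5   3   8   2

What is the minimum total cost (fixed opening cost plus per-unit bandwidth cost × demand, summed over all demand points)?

Open {A, B, C}; cheapest assignment that respects the capacities:
  A (cap 12, load 10): C2 — cost 10×4 = 40
  B (cap 11, load 8): C5 — cost 8×2 = 16
  C (cap 13, load 8): C1, C3, C4 — cost 2×5 + 4×3 + 2×8 = 38
  Shipping 94, fixed 241 → total 335.
  Any other capacity-feasible assignment to {A, B, C} ships for at least 94.
Total demand is 26 and no other set of sites has combined capacity ≥ 26, so {A, B, C} is the only feasible choice of open sites. Minimum: 335.

335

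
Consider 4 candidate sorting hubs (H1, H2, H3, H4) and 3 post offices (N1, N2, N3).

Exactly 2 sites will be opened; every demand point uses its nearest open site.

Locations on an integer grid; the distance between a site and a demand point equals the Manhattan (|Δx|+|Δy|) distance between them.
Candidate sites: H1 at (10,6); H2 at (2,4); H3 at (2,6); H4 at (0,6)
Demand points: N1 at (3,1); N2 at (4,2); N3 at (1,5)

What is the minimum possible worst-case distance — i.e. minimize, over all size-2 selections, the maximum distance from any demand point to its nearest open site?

Open {H1, H2}.
  Farthest demand point is N1 at distance 4 (to H2); all others are ≤ 4.
With {H2, H3} the worst case is 4.
With {H2, H4} the worst case is 4.
No size-2 selection achieves below 4.

4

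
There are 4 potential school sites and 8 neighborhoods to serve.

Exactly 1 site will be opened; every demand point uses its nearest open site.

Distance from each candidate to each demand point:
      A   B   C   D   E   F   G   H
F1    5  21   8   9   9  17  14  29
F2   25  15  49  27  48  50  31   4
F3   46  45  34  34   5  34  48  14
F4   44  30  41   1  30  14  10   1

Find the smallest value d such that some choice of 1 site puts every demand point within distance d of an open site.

Open {F1}.
  Farthest demand point is H at distance 29 (to F1); all others are ≤ 29.
With {F4} the worst case is 44.
With {F3} the worst case is 48.
No size-1 selection achieves below 29.

29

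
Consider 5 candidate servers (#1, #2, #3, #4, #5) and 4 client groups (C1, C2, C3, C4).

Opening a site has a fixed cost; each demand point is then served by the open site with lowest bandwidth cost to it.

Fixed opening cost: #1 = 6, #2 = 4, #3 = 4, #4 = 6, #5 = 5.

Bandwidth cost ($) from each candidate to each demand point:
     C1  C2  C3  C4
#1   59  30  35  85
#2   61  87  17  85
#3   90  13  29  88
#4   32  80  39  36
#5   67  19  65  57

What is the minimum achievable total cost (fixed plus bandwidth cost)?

112

Open {#2, #3, #4}: assign each demand point to its cheapest open site.
  C1→#4 32, C2→#3 13, C3→#2 17, C4→#4 36
  bandwidth cost 98, fixed 14 → total 112.
Compare {#2, #3, #4, #5}: bandwidth cost 98 + fixed 19 = 117.
Compare {#1, #2, #3, #4}: bandwidth cost 98 + fixed 20 = 118.
Compare {#2, #4, #5}: bandwidth cost 104 + fixed 15 = 119.
All other subsets cost ≥ 117. Minimum total cost: 112.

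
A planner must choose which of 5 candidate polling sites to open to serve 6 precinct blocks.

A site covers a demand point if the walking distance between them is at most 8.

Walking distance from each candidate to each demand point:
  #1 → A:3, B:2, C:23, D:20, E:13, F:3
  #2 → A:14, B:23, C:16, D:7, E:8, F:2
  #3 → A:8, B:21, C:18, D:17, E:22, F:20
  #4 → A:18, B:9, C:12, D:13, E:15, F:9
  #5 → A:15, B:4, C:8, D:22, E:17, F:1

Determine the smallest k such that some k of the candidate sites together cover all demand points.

Coverage sets (demand points within 8 of each site):
  #1: {A, B, F}
  #2: {D, E, F}
  #3: {A}
  #4: {}
  #5: {B, C, F}
No 2 sites suffice: every size-2 union leaves at least one demand point uncovered.
But {#1, #2, #5} covers everything, so the minimum is 3.

3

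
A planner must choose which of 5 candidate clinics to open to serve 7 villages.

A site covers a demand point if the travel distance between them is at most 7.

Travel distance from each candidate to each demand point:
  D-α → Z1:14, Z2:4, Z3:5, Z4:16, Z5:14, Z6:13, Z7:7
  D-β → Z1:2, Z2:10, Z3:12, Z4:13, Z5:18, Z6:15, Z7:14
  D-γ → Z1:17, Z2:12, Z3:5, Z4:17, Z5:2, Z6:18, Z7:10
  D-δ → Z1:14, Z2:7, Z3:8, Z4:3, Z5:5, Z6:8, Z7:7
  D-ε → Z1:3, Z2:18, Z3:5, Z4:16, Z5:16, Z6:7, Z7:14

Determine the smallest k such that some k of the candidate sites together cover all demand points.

2

Coverage sets (demand points within 7 of each site):
  D-α: {Z2, Z3, Z7}
  D-β: {Z1}
  D-γ: {Z3, Z5}
  D-δ: {Z2, Z4, Z5, Z7}
  D-ε: {Z1, Z3, Z6}
No single site covers all 7 demand points.
But {D-δ, D-ε} covers everything, so the minimum is 2.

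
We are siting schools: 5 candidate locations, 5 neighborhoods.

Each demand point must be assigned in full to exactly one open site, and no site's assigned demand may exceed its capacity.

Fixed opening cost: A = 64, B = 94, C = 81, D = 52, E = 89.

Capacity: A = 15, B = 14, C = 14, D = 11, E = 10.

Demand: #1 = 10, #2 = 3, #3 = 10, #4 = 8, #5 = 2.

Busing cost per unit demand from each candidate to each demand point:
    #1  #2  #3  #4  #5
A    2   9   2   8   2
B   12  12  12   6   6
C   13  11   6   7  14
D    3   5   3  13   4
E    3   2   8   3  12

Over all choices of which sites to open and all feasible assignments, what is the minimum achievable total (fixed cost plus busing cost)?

Open {A, D, E}; cheapest assignment that respects the capacities:
  A (cap 15, load 15): #1, #2, #5 — cost 10×2 + 3×9 + 2×2 = 51
  D (cap 11, load 10): #3 — cost 10×3 = 30
  E (cap 10, load 8): #4 — cost 8×3 = 24
  Shipping 105, fixed 205 → total 310.
  Any other capacity-feasible assignment to {A, D, E} ships for at least 105.
Compare {A, C, D}: its best feasible assignment gives total 334.
Compare {A, B, D}: its best feasible assignment gives total 339.
Every other set of open sites that can feasibly serve all demand totals ≥ 334 even under its best assignment. Minimum: 310.

310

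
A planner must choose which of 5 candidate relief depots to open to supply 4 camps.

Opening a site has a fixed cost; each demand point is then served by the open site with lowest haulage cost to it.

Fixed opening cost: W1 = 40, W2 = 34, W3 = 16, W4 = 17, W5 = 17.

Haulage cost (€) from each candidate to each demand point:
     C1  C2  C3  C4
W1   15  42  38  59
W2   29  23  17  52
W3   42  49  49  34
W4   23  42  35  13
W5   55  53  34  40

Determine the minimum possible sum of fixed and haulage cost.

127

Open {W2, W4}: assign each demand point to its cheapest open site.
  C1→W4 23, C2→W2 23, C3→W2 17, C4→W4 13
  haulage cost 76, fixed 51 → total 127.
Compare {W4}: haulage cost 113 + fixed 17 = 130.
Compare {W2, W3, W4}: haulage cost 76 + fixed 67 = 143.
Compare {W2, W4, W5}: haulage cost 76 + fixed 68 = 144.
All other subsets cost ≥ 130. Minimum total cost: 127.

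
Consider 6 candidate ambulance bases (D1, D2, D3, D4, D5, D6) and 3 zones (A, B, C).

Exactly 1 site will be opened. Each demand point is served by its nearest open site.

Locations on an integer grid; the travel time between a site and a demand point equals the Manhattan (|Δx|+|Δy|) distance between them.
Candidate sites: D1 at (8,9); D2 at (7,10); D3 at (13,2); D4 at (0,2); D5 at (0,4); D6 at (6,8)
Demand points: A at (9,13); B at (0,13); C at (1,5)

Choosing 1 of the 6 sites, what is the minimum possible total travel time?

26

Open {D2}.
  A→D2 5, B→D2 10, C→D2 11  ⇒ total 26.
Compare {D6}: total 27.
Compare {D1}: total 28.
No size-1 selection does better; minimum is 26.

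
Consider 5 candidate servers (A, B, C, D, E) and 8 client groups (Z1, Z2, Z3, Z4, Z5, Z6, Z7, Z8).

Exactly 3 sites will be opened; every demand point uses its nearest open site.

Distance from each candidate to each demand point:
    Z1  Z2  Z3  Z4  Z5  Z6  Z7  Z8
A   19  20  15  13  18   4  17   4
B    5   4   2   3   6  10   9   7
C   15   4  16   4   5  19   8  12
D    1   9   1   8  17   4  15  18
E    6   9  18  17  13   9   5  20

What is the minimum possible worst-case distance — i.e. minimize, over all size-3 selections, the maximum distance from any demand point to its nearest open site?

6

Open {A, B, E}.
  Farthest demand point is Z5 at distance 6 (to B); all others are ≤ 6.
With {B, D, E} the worst case is 7.
With {A, B, C} the worst case is 8.
No size-3 selection achieves below 6.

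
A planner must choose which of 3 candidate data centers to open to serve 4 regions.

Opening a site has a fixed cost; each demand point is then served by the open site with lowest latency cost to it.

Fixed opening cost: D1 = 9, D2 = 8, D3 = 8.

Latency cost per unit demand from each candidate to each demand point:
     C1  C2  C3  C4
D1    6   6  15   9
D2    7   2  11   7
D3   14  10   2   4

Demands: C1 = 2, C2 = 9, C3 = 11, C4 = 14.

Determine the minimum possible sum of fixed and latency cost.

126

Open {D2, D3}: assign each demand point to its cheapest open site.
  C1→D2 2×7=14, C2→D2 9×2=18, C3→D3 11×2=22, C4→D3 14×4=56
  latency cost 110, fixed 16 → total 126.
Compare {D1, D2, D3}: latency cost 108 + fixed 25 = 133.
Compare {D1, D3}: latency cost 144 + fixed 17 = 161.
Compare {D3}: latency cost 196 + fixed 8 = 204.
All other subsets cost ≥ 133. Minimum total cost: 126.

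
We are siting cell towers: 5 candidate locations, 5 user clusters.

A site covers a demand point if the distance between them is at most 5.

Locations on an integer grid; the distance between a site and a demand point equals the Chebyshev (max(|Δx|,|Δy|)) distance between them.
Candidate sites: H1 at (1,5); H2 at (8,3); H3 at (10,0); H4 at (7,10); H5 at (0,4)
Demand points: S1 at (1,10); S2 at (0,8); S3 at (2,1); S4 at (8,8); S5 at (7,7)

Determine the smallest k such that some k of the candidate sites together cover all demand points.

2

Coverage sets (demand points within 5 of each site):
  H1: {S1, S2, S3}
  H2: {S4, S5}
  H3: {}
  H4: {S4, S5}
  H5: {S2, S3}
No single site covers all 5 demand points.
But {H1, H2} covers everything, so the minimum is 2.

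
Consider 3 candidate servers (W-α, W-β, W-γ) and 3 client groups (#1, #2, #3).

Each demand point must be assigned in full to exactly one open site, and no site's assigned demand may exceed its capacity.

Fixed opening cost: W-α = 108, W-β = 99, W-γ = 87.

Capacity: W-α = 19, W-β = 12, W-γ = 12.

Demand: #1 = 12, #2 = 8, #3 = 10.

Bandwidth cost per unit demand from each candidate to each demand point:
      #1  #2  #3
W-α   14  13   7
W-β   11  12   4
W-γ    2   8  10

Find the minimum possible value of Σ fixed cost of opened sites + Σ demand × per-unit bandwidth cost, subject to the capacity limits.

Open {W-α, W-γ}; cheapest assignment that respects the capacities:
  W-α (cap 19, load 18): #2, #3 — cost 8×13 + 10×7 = 174
  W-γ (cap 12, load 12): #1 — cost 12×2 = 24
  Shipping 198, fixed 195 → total 393.
  Any other capacity-feasible assignment to {W-α, W-γ} ships for at least 198.
Compare {W-α, W-β, W-γ}: its best feasible assignment gives total 462.
Compare {W-α, W-β}: its best feasible assignment gives total 513.
Every other set of open sites that can feasibly serve all demand totals ≥ 462 even under its best assignment. Minimum: 393.

393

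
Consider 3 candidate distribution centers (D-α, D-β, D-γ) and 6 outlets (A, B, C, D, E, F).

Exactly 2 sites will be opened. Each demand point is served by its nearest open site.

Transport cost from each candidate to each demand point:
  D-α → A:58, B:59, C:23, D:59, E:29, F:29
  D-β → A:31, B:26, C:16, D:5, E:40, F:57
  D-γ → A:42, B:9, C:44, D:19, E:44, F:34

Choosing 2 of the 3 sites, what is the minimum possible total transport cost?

135

Open {D-β, D-γ}.
  A→D-β 31, B→D-γ 9, C→D-β 16, D→D-β 5, E→D-β 40, F→D-γ 34  ⇒ total 135.
Compare {D-α, D-β}: total 136.
Compare {D-α, D-γ}: total 151.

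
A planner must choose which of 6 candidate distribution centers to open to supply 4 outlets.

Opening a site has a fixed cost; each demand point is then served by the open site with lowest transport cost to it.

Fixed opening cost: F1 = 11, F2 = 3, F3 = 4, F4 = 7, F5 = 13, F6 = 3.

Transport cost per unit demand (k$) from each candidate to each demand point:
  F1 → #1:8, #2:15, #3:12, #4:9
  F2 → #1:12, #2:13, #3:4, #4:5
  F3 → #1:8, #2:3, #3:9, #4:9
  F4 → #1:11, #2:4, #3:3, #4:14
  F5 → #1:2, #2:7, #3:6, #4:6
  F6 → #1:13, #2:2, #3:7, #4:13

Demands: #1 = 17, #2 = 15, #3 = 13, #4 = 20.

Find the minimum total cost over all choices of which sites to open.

Open {F2, F4, F5, F6}: assign each demand point to its cheapest open site.
  #1→F5 17×2=34, #2→F6 15×2=30, #3→F4 13×3=39, #4→F2 20×5=100
  transport cost 203, fixed 26 → total 229.
Compare {F2, F3, F4, F5, F6}: transport cost 203 + fixed 30 = 233.
Compare {F2, F5, F6}: transport cost 216 + fixed 19 = 235.
Compare {F2, F3, F5, F6}: transport cost 216 + fixed 23 = 239.
All other subsets cost ≥ 233. Minimum total cost: 229.

229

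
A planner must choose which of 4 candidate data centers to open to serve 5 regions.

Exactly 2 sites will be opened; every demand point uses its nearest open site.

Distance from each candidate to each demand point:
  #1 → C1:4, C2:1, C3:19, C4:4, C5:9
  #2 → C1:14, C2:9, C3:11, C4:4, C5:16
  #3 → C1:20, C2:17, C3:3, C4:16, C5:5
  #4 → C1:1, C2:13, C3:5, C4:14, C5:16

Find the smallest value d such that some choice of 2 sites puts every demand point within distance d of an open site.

5

Open {#1, #3}.
  Farthest demand point is C5 at distance 5 (to #3); all others are ≤ 5.
With {#1, #4} the worst case is 9.
With {#1, #2} the worst case is 11.
No size-2 selection achieves below 5.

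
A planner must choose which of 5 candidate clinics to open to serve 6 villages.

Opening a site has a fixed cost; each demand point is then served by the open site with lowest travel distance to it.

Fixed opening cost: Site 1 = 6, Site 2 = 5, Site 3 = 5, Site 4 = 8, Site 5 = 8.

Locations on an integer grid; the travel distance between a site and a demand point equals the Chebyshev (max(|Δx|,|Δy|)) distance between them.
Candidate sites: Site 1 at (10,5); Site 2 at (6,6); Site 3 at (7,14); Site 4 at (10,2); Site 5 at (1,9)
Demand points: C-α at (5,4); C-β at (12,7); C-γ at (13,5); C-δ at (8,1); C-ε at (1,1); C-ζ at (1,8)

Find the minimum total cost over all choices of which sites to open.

Open {Site 1, Site 2}: assign each demand point to its cheapest open site.
  C-α→Site 2 2, C-β→Site 1 2, C-γ→Site 1 3, C-δ→Site 1 4, C-ε→Site 2 5, C-ζ→Site 2 5
  travel distance 21, fixed 11 → total 32.
Compare {Site 2}: travel distance 30 + fixed 5 = 35.
Compare {Site 2, Site 4}: travel distance 22 + fixed 13 = 35.
Compare {Site 1, Site 2, Site 5}: travel distance 17 + fixed 19 = 36.
All other subsets cost ≥ 35. Minimum total cost: 32.

32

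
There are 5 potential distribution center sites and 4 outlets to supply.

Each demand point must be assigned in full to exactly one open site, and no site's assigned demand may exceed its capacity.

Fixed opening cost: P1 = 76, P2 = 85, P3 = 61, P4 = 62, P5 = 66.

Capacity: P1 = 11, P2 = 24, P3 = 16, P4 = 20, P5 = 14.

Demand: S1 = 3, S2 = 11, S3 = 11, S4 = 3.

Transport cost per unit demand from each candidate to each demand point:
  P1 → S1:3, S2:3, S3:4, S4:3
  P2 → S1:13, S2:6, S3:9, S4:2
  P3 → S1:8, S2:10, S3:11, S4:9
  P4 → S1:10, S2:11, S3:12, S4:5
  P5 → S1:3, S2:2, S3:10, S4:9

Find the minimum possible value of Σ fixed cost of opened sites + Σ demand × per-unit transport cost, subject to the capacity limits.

287

Open {P2, P5}; cheapest assignment that respects the capacities:
  P2 (cap 24, load 14): S3, S4 — cost 11×9 + 3×2 = 105
  P5 (cap 14, load 14): S1, S2 — cost 3×3 + 11×2 = 31
  Shipping 136, fixed 151 → total 287.
  Any other capacity-feasible assignment to {P2, P5} ships for at least 136.
Compare {P1, P4, P5}: its best feasible assignment gives total 294.
Compare {P1, P3, P5}: its best feasible assignment gives total 305.
Every other set of open sites that can feasibly serve all demand totals ≥ 294 even under its best assignment. Minimum: 287.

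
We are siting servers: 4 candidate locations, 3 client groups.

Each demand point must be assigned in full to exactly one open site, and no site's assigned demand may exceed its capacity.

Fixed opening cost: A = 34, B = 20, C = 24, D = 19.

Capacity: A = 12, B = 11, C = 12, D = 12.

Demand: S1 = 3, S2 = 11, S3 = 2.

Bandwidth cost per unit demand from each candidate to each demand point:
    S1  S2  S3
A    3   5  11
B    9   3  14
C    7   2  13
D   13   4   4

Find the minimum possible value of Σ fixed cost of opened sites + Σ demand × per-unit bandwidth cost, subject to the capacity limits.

Open {A, C}; cheapest assignment that respects the capacities:
  A (cap 12, load 5): S1, S3 — cost 3×3 + 2×11 = 31
  C (cap 12, load 11): S2 — cost 11×2 = 22
  Shipping 53, fixed 58 → total 111.
  Any other capacity-feasible assignment to {A, C} ships for at least 53.
Compare {C, D}: its best feasible assignment gives total 112.
Compare {A, C, D}: its best feasible assignment gives total 116.
Every other set of open sites that can feasibly serve all demand totals ≥ 112 even under its best assignment. Minimum: 111.

111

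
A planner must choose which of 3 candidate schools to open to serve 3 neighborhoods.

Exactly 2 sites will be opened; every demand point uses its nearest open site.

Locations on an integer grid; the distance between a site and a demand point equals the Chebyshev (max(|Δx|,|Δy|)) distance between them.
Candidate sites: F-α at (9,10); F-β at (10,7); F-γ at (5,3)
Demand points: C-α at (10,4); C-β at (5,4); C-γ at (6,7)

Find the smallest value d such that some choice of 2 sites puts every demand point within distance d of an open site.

4

Open {F-β, F-γ}.
  Farthest demand point is C-γ at distance 4 (to F-β); all others are ≤ 4.
With {F-α, F-β} the worst case is 5.
With {F-α, F-γ} the worst case is 5.
No size-2 selection achieves below 4.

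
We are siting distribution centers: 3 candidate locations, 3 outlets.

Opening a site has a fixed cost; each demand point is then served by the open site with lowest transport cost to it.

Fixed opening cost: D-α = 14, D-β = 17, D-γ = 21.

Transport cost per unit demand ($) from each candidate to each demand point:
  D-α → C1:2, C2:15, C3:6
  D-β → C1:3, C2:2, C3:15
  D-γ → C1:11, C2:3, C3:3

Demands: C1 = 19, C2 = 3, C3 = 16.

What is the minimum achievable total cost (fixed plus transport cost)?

Open {D-α, D-γ}: assign each demand point to its cheapest open site.
  C1→D-α 19×2=38, C2→D-γ 3×3=9, C3→D-γ 16×3=48
  transport cost 95, fixed 35 → total 130.
Compare {D-α, D-β, D-γ}: transport cost 92 + fixed 52 = 144.
Compare {D-β, D-γ}: transport cost 111 + fixed 38 = 149.
Compare {D-α, D-β}: transport cost 140 + fixed 31 = 171.
All other subsets cost ≥ 144. Minimum total cost: 130.

130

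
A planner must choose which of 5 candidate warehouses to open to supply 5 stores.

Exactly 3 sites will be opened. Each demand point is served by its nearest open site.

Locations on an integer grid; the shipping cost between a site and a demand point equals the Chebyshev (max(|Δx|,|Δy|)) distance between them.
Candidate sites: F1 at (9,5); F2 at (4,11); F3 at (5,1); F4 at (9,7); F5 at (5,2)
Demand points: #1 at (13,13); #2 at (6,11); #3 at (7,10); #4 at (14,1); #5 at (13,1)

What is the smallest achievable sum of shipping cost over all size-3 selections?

Open {F1, F2, F4}.
  #1→F4 6, #2→F2 2, #3→F2 3, #4→F1 5, #5→F1 4  ⇒ total 20.
Compare {F1, F2, F3}: total 22.
Compare {F1, F2, F5}: total 22.
No size-3 selection does better; minimum is 20.

20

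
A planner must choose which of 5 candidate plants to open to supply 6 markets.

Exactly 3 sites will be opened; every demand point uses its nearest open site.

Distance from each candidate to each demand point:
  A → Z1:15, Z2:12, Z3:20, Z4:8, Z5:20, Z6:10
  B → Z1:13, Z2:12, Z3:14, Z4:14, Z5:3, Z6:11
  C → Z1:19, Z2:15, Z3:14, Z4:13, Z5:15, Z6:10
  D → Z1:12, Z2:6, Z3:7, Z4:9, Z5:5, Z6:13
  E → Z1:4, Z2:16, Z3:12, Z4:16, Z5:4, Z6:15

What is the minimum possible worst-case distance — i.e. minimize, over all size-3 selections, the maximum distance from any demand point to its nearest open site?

10

Open {A, D, E}.
  Farthest demand point is Z6 at distance 10 (to A); all others are ≤ 10.
With {C, D, E} the worst case is 10.
With {B, D, E} the worst case is 11.
No size-3 selection achieves below 10.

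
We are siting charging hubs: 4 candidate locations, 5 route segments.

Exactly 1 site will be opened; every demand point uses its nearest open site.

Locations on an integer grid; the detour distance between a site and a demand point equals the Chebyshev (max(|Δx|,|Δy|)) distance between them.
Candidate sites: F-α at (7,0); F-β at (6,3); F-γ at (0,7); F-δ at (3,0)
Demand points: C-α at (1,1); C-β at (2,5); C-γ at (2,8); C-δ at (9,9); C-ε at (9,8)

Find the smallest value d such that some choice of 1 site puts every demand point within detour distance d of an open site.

Open {F-β}.
  Farthest demand point is C-δ at detour distance 6 (to F-β); all others are ≤ 6.
With {F-α} the worst case is 9.
With {F-γ} the worst case is 9.
No size-1 selection achieves below 6.

6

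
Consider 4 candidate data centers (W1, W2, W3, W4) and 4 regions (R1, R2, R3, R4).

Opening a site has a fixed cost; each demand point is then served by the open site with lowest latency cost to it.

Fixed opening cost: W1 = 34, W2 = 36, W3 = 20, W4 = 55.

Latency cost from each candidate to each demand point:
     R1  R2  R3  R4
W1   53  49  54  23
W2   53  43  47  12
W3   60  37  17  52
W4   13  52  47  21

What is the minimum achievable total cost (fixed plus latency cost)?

163

Open {W3, W4}: assign each demand point to its cheapest open site.
  R1→W4 13, R2→W3 37, R3→W3 17, R4→W4 21
  latency cost 88, fixed 75 → total 163.
Compare {W2, W3}: latency cost 119 + fixed 56 = 175.
Compare {W1, W3}: latency cost 130 + fixed 54 = 184.
Compare {W3}: latency cost 166 + fixed 20 = 186.
All other subsets cost ≥ 175. Minimum total cost: 163.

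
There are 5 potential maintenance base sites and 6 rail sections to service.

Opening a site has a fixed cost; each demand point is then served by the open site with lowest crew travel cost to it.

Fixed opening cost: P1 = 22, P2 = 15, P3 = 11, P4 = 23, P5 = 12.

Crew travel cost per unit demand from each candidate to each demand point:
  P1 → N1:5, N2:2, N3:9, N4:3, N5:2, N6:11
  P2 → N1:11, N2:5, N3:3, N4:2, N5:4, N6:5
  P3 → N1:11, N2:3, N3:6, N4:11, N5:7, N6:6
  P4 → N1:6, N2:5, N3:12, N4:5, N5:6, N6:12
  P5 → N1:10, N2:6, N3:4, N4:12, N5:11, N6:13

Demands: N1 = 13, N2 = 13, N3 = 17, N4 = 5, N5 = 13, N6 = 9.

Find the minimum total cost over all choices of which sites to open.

260

Open {P1, P2}: assign each demand point to its cheapest open site.
  N1→P1 13×5=65, N2→P1 13×2=26, N3→P2 17×3=51, N4→P2 5×2=10, N5→P1 13×2=26, N6→P2 9×5=45
  crew travel cost 223, fixed 37 → total 260.
Compare {P1, P2, P3}: crew travel cost 223 + fixed 48 = 271.
Compare {P1, P2, P5}: crew travel cost 223 + fixed 49 = 272.
Compare {P1, P2, P4}: crew travel cost 223 + fixed 60 = 283.
All other subsets cost ≥ 271. Minimum total cost: 260.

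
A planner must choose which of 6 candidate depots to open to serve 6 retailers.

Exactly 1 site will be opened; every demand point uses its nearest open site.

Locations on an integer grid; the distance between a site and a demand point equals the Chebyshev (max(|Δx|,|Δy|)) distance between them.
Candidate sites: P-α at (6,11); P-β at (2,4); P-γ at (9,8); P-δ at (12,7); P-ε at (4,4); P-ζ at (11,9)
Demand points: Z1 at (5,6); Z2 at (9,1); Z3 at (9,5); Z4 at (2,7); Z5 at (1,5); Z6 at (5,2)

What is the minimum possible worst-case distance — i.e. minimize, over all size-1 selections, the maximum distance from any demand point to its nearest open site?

Open {P-ε}.
  Farthest demand point is Z2 at distance 5 (to P-ε); all others are ≤ 5.
With {P-β} the worst case is 7.
With {P-γ} the worst case is 8.
No size-1 selection achieves below 5.

5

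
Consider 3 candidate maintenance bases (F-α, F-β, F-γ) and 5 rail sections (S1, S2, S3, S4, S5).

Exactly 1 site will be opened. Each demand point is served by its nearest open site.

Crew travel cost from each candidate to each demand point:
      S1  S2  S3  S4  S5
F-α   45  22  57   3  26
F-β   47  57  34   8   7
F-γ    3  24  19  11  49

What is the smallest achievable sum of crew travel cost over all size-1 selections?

106

Open {F-γ}.
  S1→F-γ 3, S2→F-γ 24, S3→F-γ 19, S4→F-γ 11, S5→F-γ 49  ⇒ total 106.
Compare {F-α}: total 153.
Compare {F-β}: total 153.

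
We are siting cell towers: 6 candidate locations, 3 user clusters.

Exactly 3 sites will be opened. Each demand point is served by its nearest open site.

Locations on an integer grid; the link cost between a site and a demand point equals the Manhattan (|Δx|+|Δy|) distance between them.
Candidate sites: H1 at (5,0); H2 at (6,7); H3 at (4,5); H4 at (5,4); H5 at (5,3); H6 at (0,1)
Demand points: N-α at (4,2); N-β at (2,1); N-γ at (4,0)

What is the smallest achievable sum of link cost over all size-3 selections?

5

Open {H1, H5, H6}.
  N-α→H5 2, N-β→H6 2, N-γ→H1 1  ⇒ total 5.
Compare {H1, H2, H6}: total 6.
Compare {H1, H3, H6}: total 6.
No size-3 selection does better; minimum is 5.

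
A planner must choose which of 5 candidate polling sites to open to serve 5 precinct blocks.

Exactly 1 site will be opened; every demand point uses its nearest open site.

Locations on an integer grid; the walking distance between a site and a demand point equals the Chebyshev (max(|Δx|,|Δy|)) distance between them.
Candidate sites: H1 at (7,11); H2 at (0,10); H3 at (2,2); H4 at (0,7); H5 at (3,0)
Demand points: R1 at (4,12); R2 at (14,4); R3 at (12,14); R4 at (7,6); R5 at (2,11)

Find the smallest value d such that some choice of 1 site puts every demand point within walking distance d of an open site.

Open {H1}.
  Farthest demand point is R2 at walking distance 7 (to H1); all others are ≤ 7.
With {H3} the worst case is 12.
With {H2} the worst case is 14.
No size-1 selection achieves below 7.

7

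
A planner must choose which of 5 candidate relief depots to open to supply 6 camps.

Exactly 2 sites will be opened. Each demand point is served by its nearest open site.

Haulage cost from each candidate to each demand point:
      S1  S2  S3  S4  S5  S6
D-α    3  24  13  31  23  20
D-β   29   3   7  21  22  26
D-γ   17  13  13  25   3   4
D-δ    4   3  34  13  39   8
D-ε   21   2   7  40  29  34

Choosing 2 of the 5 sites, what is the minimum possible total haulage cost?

Open {D-γ, D-δ}.
  S1→D-δ 4, S2→D-δ 3, S3→D-γ 13, S4→D-δ 13, S5→D-γ 3, S6→D-γ 4  ⇒ total 40.
Compare {D-β, D-γ}: total 55.
Compare {D-β, D-δ}: total 57.
No size-2 selection does better; minimum is 40.

40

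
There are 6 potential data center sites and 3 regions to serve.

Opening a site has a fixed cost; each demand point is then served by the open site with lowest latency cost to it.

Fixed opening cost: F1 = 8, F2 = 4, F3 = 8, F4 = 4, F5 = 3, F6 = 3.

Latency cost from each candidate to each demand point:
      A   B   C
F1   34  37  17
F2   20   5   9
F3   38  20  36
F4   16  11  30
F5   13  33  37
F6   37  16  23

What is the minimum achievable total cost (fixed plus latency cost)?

Open {F2, F5}: assign each demand point to its cheapest open site.
  A→F5 13, B→F2 5, C→F2 9
  latency cost 27, fixed 7 → total 34.
Compare {F2, F5, F6}: latency cost 27 + fixed 10 = 37.
Compare {F2}: latency cost 34 + fixed 4 = 38.
Compare {F2, F4}: latency cost 30 + fixed 8 = 38.
All other subsets cost ≥ 37. Minimum total cost: 34.

34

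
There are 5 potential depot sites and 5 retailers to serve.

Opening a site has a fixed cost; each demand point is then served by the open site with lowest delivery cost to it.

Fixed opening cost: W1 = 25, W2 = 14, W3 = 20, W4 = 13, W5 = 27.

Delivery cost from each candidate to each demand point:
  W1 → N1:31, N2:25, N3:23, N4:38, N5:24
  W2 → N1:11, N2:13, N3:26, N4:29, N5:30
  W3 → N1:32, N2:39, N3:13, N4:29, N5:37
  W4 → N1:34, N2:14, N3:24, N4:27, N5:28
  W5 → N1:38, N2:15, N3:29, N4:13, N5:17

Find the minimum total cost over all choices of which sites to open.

121

Open {W2, W5}: assign each demand point to its cheapest open site.
  N1→W2 11, N2→W2 13, N3→W2 26, N4→W5 13, N5→W5 17
  delivery cost 80, fixed 41 → total 121.
Compare {W2}: delivery cost 109 + fixed 14 = 123.
Compare {W2, W3, W5}: delivery cost 67 + fixed 61 = 128.
Compare {W2, W3}: delivery cost 96 + fixed 34 = 130.
All other subsets cost ≥ 123. Minimum total cost: 121.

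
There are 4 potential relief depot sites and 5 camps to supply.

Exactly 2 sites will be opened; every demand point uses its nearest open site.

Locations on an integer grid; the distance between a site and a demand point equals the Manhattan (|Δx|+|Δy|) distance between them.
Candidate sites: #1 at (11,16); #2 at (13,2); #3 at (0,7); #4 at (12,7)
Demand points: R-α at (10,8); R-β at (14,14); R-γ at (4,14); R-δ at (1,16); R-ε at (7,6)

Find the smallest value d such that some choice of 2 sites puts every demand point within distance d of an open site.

Open {#1, #2}.
  Farthest demand point is R-δ at distance 10 (to #1); all others are ≤ 10.
With {#1, #3} the worst case is 10.
With {#1, #4} the worst case is 10.
No size-2 selection achieves below 10.

10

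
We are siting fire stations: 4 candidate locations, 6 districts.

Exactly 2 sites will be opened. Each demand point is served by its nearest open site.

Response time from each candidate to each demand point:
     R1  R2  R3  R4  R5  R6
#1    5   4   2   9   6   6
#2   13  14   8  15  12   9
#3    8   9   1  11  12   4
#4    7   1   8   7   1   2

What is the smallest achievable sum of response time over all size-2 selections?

Open {#1, #4}.
  R1→#1 5, R2→#4 1, R3→#1 2, R4→#4 7, R5→#4 1, R6→#4 2  ⇒ total 18.
Compare {#3, #4}: total 19.
Compare {#2, #4}: total 26.
No size-2 selection does better; minimum is 18.

18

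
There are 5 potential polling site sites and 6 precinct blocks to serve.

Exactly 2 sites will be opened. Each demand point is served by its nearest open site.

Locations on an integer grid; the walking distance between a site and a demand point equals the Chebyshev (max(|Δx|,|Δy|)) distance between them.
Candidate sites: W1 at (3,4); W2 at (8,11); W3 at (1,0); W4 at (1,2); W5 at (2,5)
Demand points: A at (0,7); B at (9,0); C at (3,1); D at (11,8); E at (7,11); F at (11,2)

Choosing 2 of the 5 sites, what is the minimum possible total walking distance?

Open {W1, W2}.
  A→W1 3, B→W1 6, C→W1 3, D→W2 3, E→W2 1, F→W1 8  ⇒ total 24.
Compare {W2, W5}: total 26.
Compare {W2, W4}: total 28.
No size-2 selection does better; minimum is 24.

24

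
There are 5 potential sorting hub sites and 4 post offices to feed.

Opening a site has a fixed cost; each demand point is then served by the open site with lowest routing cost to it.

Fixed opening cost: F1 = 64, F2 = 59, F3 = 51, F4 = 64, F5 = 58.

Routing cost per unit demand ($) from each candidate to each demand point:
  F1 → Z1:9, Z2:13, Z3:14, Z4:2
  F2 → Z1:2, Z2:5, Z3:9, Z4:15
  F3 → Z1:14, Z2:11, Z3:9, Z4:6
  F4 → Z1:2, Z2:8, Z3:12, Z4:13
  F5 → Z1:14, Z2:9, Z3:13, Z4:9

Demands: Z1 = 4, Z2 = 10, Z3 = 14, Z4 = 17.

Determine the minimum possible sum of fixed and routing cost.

Open {F1, F2}: assign each demand point to its cheapest open site.
  Z1→F2 4×2=8, Z2→F2 10×5=50, Z3→F2 14×9=126, Z4→F1 17×2=34
  routing cost 218, fixed 123 → total 341.
Compare {F1, F2, F3}: routing cost 218 + fixed 174 = 392.
Compare {F2, F3}: routing cost 286 + fixed 110 = 396.
Compare {F1, F2, F5}: routing cost 218 + fixed 181 = 399.
All other subsets cost ≥ 392. Minimum total cost: 341.

341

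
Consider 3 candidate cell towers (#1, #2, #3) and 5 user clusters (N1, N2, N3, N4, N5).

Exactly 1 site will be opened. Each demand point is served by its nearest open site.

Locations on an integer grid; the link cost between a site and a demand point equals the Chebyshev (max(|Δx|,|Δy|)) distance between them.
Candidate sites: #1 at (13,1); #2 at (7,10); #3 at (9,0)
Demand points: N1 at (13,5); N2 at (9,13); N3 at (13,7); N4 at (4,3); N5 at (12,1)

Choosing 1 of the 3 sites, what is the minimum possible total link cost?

Open {#2}.
  N1→#2 6, N2→#2 3, N3→#2 6, N4→#2 7, N5→#2 9  ⇒ total 31.
Compare {#1}: total 32.
Compare {#3}: total 33.

31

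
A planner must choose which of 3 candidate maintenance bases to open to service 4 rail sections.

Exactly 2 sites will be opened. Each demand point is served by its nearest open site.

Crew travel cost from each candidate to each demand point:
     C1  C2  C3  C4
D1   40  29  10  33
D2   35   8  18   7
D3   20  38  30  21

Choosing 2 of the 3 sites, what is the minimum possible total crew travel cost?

Open {D2, D3}.
  C1→D3 20, C2→D2 8, C3→D2 18, C4→D2 7  ⇒ total 53.
Compare {D1, D2}: total 60.
Compare {D1, D3}: total 80.

53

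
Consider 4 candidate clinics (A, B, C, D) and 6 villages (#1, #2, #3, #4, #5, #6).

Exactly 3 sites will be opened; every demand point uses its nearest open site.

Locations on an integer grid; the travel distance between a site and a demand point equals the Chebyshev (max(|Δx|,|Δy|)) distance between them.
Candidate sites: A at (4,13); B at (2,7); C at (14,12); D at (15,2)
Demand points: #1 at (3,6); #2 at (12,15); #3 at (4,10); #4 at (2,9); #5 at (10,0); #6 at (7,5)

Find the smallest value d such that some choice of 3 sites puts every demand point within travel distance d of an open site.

5

Open {B, C, D}.
  Farthest demand point is #5 at travel distance 5 (to D); all others are ≤ 5.
With {A, C, D} the worst case is 7.
With {A, B, C} the worst case is 8.
No size-3 selection achieves below 5.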